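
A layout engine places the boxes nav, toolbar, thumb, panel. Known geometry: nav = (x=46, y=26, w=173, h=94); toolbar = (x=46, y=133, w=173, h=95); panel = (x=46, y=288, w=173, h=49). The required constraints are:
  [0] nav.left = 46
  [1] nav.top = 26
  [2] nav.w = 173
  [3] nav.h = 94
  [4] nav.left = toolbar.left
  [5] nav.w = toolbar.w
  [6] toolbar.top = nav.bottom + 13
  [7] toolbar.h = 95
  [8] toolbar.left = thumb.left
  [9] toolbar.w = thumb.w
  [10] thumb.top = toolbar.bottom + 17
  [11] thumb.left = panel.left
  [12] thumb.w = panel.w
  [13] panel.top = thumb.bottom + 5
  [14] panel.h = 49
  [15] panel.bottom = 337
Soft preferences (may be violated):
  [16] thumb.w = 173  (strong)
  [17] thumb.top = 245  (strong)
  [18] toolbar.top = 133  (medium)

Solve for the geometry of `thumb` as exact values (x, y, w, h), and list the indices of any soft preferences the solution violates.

thumb = (x=46, y=245, w=173, h=38)
violated soft preferences: none

1. thumb.x = 46  [toolbar.left = thumb.left]
2. thumb.w = 173  [toolbar.w = thumb.w]
3. thumb.y = 245  [thumb.top = toolbar.bottom + 17]
4. thumb.h = 38  [panel.top = thumb.bottom + 5]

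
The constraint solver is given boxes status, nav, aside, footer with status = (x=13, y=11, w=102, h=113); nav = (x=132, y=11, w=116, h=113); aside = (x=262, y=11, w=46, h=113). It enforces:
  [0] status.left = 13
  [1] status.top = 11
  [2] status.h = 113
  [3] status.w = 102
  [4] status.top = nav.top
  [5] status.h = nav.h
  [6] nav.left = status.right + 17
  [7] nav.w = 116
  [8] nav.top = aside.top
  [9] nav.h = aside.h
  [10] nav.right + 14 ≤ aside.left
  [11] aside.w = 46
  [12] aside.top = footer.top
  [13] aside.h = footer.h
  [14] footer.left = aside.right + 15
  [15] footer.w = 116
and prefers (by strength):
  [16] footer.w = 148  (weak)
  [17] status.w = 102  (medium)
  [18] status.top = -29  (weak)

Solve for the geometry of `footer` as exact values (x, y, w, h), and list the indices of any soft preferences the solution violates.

1. footer.y = 11  [aside.top = footer.top]
2. footer.h = 113  [aside.h = footer.h]
3. footer.x = 323  [footer.left = aside.right + 15]
4. footer.w = 116  [footer.w = 116]

footer = (x=323, y=11, w=116, h=113)
violated soft preferences: 16, 18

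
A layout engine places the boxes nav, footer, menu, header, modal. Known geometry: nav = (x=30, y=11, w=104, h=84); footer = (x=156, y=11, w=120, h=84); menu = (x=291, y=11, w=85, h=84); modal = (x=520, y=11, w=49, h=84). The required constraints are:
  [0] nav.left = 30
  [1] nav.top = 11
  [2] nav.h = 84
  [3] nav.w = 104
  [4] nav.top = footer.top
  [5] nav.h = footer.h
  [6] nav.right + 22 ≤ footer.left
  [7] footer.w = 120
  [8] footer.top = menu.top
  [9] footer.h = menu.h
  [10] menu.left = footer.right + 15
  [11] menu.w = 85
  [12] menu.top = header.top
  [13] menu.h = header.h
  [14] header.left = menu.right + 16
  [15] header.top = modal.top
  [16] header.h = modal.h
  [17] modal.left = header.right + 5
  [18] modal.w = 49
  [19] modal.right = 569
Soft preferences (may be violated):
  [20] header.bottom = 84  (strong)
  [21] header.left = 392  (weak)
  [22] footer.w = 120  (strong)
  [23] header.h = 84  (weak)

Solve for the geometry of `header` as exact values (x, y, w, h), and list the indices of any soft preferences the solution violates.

header = (x=392, y=11, w=123, h=84)
violated soft preferences: 20

1. header.y = 11  [menu.top = header.top]
2. header.h = 84  [menu.h = header.h]
3. header.x = 392  [header.left = menu.right + 16]
4. header.w = 123  [modal.left = header.right + 5]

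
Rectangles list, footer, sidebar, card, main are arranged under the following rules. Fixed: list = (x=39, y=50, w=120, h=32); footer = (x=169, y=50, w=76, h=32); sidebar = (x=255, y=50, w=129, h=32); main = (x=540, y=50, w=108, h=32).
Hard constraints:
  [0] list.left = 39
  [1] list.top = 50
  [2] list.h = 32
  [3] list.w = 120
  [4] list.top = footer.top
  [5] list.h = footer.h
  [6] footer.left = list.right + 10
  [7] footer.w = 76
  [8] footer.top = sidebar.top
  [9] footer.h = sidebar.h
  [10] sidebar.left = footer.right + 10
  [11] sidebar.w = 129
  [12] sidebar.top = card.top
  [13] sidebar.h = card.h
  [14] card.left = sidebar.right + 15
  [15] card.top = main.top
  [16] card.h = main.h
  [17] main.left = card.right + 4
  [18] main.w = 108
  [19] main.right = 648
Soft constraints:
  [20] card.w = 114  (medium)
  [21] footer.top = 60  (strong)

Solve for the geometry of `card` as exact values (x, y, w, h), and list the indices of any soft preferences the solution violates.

card = (x=399, y=50, w=137, h=32)
violated soft preferences: 20, 21

1. card.y = 50  [sidebar.top = card.top]
2. card.h = 32  [sidebar.h = card.h]
3. card.x = 399  [card.left = sidebar.right + 15]
4. card.w = 137  [main.left = card.right + 4]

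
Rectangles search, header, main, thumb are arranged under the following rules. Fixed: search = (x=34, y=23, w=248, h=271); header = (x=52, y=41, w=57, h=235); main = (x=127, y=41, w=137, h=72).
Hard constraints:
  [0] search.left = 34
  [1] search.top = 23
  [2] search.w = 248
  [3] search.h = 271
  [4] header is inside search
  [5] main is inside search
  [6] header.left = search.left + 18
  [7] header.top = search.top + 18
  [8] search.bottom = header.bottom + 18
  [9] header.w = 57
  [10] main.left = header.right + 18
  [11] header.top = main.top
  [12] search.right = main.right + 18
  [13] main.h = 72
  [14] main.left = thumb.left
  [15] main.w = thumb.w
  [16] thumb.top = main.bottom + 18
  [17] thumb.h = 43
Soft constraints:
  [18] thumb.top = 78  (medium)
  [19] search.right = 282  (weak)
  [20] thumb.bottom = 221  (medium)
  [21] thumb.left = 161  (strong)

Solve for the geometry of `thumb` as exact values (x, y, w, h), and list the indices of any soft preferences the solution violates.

thumb = (x=127, y=131, w=137, h=43)
violated soft preferences: 18, 20, 21

1. thumb.x = 127  [main.left = thumb.left]
2. thumb.w = 137  [main.w = thumb.w]
3. thumb.y = 131  [thumb.top = main.bottom + 18]
4. thumb.h = 43  [thumb.h = 43]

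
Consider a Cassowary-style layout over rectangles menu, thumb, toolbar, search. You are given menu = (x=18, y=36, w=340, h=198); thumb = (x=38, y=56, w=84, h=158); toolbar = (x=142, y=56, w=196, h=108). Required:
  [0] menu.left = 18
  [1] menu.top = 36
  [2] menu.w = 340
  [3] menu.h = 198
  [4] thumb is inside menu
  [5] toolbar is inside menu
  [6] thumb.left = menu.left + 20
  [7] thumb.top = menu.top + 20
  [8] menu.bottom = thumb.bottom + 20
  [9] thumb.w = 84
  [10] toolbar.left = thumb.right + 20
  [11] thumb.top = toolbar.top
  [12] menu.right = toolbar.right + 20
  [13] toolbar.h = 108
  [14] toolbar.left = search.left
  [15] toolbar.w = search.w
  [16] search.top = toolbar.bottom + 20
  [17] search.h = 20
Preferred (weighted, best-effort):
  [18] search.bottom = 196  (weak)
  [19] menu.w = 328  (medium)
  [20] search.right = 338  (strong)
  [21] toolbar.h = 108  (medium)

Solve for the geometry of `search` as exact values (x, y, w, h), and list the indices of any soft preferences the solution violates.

1. search.x = 142  [toolbar.left = search.left]
2. search.w = 196  [toolbar.w = search.w]
3. search.y = 184  [search.top = toolbar.bottom + 20]
4. search.h = 20  [search.h = 20]

search = (x=142, y=184, w=196, h=20)
violated soft preferences: 18, 19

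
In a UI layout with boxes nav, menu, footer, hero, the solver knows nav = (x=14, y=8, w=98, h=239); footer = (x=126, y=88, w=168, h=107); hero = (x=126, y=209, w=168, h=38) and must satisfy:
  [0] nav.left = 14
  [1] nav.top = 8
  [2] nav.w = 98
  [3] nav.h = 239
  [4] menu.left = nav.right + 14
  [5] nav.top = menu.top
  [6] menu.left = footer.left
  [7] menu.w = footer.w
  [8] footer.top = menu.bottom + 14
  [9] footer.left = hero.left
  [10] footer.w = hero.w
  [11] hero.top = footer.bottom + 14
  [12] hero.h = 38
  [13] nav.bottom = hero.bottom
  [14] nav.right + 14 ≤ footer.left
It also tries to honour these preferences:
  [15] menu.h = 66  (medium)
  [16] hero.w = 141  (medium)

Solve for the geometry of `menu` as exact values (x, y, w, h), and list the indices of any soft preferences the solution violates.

menu = (x=126, y=8, w=168, h=66)
violated soft preferences: 16

1. menu.x = 126  [menu.left = nav.right + 14]
2. menu.y = 8  [nav.top = menu.top]
3. menu.w = 168  [menu.w = footer.w]
4. menu.h = 66  [footer.top = menu.bottom + 14]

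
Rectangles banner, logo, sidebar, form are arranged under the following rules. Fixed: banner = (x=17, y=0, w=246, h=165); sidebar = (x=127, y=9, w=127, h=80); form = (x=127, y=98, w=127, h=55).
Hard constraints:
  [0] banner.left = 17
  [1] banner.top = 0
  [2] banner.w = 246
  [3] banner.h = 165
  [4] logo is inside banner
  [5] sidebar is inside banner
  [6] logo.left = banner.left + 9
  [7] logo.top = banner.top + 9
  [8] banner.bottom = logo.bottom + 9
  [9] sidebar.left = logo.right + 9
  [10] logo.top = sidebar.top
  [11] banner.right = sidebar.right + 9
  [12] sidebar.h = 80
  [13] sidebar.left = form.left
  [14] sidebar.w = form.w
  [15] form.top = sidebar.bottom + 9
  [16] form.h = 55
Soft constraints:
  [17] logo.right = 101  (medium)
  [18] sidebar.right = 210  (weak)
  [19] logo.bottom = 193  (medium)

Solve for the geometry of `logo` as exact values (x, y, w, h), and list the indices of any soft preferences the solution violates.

logo = (x=26, y=9, w=92, h=147)
violated soft preferences: 17, 18, 19

1. logo.x = 26  [logo.left = banner.left + 9]
2. logo.y = 9  [logo.top = banner.top + 9]
3. logo.h = 147  [banner.bottom = logo.bottom + 9]
4. logo.w = 92  [sidebar.left = logo.right + 9]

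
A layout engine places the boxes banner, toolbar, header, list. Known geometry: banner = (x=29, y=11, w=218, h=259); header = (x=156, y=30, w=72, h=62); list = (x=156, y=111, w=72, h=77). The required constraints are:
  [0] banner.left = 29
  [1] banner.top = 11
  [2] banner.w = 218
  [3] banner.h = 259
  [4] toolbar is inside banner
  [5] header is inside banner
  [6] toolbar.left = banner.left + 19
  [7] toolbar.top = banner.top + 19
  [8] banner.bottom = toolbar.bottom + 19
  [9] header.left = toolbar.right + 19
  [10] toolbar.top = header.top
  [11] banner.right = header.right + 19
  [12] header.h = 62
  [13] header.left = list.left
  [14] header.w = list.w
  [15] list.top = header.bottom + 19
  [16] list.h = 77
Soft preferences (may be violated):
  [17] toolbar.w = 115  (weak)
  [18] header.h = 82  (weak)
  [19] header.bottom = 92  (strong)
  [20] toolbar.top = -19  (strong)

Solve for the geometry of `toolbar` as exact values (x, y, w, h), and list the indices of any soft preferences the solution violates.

toolbar = (x=48, y=30, w=89, h=221)
violated soft preferences: 17, 18, 20

1. toolbar.x = 48  [toolbar.left = banner.left + 19]
2. toolbar.y = 30  [toolbar.top = banner.top + 19]
3. toolbar.h = 221  [banner.bottom = toolbar.bottom + 19]
4. toolbar.w = 89  [header.left = toolbar.right + 19]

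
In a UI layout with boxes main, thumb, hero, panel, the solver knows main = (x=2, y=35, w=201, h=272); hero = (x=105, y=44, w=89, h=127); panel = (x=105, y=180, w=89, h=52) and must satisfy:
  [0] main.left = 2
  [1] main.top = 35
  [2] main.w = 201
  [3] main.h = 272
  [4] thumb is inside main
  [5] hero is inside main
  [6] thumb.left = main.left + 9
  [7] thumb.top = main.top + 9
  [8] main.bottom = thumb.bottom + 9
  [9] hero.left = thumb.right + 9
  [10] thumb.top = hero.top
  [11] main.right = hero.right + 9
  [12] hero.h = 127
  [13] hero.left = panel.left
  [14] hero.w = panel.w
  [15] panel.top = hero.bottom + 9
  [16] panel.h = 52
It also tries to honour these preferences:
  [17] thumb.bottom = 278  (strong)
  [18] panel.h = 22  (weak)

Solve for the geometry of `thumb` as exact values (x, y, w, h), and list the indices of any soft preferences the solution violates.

thumb = (x=11, y=44, w=85, h=254)
violated soft preferences: 17, 18

1. thumb.x = 11  [thumb.left = main.left + 9]
2. thumb.y = 44  [thumb.top = main.top + 9]
3. thumb.h = 254  [main.bottom = thumb.bottom + 9]
4. thumb.w = 85  [hero.left = thumb.right + 9]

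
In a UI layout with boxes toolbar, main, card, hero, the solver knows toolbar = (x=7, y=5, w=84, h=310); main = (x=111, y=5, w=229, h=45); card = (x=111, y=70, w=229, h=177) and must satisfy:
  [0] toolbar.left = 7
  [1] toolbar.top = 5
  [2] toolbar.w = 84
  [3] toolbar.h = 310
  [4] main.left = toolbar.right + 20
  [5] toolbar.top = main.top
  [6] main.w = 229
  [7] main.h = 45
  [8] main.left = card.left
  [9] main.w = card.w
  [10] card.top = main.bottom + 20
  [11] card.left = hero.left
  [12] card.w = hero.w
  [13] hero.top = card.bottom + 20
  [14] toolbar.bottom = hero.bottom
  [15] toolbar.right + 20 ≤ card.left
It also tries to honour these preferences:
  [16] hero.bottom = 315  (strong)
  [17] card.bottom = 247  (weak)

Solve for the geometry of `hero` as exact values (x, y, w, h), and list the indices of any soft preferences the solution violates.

1. hero.x = 111  [card.left = hero.left]
2. hero.w = 229  [card.w = hero.w]
3. hero.y = 267  [hero.top = card.bottom + 20]
4. hero.h = 48  [toolbar.bottom = hero.bottom]

hero = (x=111, y=267, w=229, h=48)
violated soft preferences: none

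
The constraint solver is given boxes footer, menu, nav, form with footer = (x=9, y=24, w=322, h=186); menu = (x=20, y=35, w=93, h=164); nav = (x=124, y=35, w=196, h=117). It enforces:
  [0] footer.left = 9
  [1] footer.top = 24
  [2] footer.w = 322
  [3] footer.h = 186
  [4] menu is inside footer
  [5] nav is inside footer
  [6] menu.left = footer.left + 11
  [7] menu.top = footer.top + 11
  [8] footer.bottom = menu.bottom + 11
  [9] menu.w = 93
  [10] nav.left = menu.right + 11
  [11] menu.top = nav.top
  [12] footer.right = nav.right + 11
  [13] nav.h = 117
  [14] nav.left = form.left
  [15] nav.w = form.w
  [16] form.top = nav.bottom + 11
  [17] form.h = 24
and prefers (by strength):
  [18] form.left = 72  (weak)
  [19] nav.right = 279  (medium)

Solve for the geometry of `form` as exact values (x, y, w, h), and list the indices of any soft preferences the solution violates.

1. form.x = 124  [nav.left = form.left]
2. form.w = 196  [nav.w = form.w]
3. form.y = 163  [form.top = nav.bottom + 11]
4. form.h = 24  [form.h = 24]

form = (x=124, y=163, w=196, h=24)
violated soft preferences: 18, 19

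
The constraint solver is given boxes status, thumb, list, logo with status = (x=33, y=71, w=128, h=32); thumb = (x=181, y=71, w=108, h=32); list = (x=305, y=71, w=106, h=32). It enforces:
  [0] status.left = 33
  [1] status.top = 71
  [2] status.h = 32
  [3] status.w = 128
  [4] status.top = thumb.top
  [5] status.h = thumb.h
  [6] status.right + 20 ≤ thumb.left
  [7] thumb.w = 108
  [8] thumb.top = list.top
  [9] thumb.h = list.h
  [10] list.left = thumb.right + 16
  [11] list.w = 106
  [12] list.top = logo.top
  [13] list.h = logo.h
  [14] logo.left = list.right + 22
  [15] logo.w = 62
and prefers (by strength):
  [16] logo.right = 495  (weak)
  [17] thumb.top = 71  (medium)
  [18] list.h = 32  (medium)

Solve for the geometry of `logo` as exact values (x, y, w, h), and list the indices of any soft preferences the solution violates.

1. logo.y = 71  [list.top = logo.top]
2. logo.h = 32  [list.h = logo.h]
3. logo.x = 433  [logo.left = list.right + 22]
4. logo.w = 62  [logo.w = 62]

logo = (x=433, y=71, w=62, h=32)
violated soft preferences: none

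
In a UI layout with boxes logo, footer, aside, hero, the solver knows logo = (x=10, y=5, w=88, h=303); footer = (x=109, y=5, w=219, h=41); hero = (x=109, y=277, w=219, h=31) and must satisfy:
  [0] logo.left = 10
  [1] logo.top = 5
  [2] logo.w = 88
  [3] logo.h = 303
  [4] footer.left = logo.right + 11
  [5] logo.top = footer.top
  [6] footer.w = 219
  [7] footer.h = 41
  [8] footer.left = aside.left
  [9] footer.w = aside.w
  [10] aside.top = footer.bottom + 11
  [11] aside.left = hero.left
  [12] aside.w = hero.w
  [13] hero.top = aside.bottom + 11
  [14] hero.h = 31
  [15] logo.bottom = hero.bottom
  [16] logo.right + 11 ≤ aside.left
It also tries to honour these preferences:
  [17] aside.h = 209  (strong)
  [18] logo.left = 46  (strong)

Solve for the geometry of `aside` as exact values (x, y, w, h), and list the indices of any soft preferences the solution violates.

1. aside.x = 109  [footer.left = aside.left]
2. aside.w = 219  [footer.w = aside.w]
3. aside.y = 57  [aside.top = footer.bottom + 11]
4. aside.h = 209  [hero.top = aside.bottom + 11]

aside = (x=109, y=57, w=219, h=209)
violated soft preferences: 18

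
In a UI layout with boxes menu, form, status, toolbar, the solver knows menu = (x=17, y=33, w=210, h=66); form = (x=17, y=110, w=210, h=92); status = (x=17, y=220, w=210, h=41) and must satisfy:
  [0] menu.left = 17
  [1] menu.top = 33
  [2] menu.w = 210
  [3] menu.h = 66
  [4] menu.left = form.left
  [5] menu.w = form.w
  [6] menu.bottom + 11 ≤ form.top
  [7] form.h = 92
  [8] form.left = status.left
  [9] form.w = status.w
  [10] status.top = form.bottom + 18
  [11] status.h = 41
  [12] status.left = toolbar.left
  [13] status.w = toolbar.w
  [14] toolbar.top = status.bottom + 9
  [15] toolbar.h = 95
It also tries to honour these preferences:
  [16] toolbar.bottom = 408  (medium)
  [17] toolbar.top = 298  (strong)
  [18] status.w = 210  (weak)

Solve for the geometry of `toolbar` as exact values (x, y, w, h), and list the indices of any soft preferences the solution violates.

toolbar = (x=17, y=270, w=210, h=95)
violated soft preferences: 16, 17

1. toolbar.x = 17  [status.left = toolbar.left]
2. toolbar.w = 210  [status.w = toolbar.w]
3. toolbar.y = 270  [toolbar.top = status.bottom + 9]
4. toolbar.h = 95  [toolbar.h = 95]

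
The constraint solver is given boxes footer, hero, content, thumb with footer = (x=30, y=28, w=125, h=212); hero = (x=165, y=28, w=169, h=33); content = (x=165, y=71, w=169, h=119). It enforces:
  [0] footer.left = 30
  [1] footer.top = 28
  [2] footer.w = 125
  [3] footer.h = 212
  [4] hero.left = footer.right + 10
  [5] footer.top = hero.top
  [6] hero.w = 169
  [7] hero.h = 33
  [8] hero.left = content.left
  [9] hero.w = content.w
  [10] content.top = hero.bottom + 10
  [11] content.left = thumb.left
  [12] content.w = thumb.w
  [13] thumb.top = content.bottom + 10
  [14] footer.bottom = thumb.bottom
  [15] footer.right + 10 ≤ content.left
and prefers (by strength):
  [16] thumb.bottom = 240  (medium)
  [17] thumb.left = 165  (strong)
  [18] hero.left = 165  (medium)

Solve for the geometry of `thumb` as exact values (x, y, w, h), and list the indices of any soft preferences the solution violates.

thumb = (x=165, y=200, w=169, h=40)
violated soft preferences: none

1. thumb.x = 165  [content.left = thumb.left]
2. thumb.w = 169  [content.w = thumb.w]
3. thumb.y = 200  [thumb.top = content.bottom + 10]
4. thumb.h = 40  [footer.bottom = thumb.bottom]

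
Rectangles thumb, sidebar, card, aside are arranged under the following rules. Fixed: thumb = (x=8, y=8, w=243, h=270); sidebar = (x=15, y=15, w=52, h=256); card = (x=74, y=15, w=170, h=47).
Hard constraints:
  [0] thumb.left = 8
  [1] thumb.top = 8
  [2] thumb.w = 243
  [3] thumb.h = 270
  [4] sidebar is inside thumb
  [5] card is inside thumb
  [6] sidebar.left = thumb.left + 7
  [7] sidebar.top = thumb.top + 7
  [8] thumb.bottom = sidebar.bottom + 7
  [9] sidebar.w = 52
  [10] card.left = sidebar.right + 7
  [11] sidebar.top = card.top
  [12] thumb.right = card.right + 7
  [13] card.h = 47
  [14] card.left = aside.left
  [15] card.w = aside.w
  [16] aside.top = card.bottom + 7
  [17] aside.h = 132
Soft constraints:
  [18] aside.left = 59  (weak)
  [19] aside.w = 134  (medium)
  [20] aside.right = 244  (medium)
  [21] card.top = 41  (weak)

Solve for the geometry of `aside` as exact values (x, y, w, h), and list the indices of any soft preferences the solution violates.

1. aside.x = 74  [card.left = aside.left]
2. aside.w = 170  [card.w = aside.w]
3. aside.y = 69  [aside.top = card.bottom + 7]
4. aside.h = 132  [aside.h = 132]

aside = (x=74, y=69, w=170, h=132)
violated soft preferences: 18, 19, 21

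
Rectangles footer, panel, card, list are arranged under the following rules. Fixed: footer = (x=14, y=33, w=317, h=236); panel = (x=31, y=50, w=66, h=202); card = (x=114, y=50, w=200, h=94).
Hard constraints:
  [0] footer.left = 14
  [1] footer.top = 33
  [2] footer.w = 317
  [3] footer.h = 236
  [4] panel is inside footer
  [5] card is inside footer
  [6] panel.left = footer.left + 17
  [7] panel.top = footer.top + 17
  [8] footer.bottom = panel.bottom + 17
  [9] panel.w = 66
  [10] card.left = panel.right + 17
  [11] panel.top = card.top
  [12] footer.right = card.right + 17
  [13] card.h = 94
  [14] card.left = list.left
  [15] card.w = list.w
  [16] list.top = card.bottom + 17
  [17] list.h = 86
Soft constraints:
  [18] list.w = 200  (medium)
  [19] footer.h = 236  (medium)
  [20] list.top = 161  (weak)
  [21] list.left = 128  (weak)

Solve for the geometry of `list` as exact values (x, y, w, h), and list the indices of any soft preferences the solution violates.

list = (x=114, y=161, w=200, h=86)
violated soft preferences: 21

1. list.x = 114  [card.left = list.left]
2. list.w = 200  [card.w = list.w]
3. list.y = 161  [list.top = card.bottom + 17]
4. list.h = 86  [list.h = 86]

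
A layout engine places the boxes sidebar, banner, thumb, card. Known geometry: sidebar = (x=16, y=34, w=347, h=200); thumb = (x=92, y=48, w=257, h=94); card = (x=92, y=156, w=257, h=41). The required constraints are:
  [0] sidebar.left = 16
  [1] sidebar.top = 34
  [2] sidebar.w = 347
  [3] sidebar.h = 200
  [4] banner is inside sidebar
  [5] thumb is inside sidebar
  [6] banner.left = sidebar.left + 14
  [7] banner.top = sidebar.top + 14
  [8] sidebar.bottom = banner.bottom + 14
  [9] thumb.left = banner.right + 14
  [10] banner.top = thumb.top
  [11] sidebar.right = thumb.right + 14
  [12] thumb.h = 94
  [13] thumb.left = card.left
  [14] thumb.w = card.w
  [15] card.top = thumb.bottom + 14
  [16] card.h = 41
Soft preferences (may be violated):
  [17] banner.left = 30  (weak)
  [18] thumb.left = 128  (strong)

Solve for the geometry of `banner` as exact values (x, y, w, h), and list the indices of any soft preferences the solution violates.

1. banner.x = 30  [banner.left = sidebar.left + 14]
2. banner.y = 48  [banner.top = sidebar.top + 14]
3. banner.h = 172  [sidebar.bottom = banner.bottom + 14]
4. banner.w = 48  [thumb.left = banner.right + 14]

banner = (x=30, y=48, w=48, h=172)
violated soft preferences: 18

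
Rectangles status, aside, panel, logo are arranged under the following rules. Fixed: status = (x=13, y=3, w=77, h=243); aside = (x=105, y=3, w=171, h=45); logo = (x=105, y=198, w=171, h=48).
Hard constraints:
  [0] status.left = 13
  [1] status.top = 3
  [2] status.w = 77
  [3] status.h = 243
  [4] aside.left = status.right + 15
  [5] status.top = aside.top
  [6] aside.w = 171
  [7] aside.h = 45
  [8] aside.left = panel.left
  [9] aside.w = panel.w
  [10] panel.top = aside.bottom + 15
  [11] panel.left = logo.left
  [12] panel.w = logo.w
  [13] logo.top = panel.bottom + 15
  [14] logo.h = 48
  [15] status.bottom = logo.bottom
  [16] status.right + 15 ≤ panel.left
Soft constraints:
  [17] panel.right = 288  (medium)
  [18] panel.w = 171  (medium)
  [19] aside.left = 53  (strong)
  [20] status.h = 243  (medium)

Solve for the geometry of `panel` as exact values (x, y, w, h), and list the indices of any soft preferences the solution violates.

1. panel.x = 105  [aside.left = panel.left]
2. panel.w = 171  [aside.w = panel.w]
3. panel.y = 63  [panel.top = aside.bottom + 15]
4. panel.h = 120  [logo.top = panel.bottom + 15]

panel = (x=105, y=63, w=171, h=120)
violated soft preferences: 17, 19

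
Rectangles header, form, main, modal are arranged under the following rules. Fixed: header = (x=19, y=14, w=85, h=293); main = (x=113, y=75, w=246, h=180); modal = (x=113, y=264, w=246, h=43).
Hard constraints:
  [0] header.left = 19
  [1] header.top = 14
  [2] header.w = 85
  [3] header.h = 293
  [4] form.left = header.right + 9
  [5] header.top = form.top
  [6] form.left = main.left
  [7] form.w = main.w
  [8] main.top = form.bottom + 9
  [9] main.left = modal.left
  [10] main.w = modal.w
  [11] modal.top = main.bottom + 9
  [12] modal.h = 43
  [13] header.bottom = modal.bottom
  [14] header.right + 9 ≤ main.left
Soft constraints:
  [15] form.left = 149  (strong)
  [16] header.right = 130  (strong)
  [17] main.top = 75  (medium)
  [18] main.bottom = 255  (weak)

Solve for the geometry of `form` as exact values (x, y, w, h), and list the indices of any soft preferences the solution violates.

1. form.x = 113  [form.left = header.right + 9]
2. form.y = 14  [header.top = form.top]
3. form.w = 246  [form.w = main.w]
4. form.h = 52  [main.top = form.bottom + 9]

form = (x=113, y=14, w=246, h=52)
violated soft preferences: 15, 16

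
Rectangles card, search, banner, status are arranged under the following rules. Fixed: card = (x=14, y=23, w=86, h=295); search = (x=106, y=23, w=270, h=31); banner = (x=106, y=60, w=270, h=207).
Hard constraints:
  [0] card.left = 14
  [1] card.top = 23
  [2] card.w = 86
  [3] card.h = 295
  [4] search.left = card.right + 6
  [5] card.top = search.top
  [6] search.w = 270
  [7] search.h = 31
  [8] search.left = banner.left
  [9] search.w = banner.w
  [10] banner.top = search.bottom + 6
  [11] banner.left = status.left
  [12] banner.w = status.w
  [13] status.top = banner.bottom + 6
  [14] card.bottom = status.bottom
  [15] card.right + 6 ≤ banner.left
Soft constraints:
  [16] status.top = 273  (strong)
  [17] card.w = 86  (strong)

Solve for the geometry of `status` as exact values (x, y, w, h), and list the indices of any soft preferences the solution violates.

1. status.x = 106  [banner.left = status.left]
2. status.w = 270  [banner.w = status.w]
3. status.y = 273  [status.top = banner.bottom + 6]
4. status.h = 45  [card.bottom = status.bottom]

status = (x=106, y=273, w=270, h=45)
violated soft preferences: none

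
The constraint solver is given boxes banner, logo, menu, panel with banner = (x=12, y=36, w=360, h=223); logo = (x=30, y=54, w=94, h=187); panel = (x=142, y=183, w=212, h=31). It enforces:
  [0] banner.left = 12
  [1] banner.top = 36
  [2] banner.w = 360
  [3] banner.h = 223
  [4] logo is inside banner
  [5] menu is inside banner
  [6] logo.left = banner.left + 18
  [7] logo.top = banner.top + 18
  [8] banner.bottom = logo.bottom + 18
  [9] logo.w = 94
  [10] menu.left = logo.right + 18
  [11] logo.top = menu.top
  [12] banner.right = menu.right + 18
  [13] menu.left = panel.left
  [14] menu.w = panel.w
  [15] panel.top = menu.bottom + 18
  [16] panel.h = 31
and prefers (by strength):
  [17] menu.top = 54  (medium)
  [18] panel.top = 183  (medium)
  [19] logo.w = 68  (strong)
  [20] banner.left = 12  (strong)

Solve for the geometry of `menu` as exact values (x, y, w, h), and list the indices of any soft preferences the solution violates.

1. menu.x = 142  [menu.left = logo.right + 18]
2. menu.y = 54  [logo.top = menu.top]
3. menu.w = 212  [banner.right = menu.right + 18]
4. menu.h = 111  [panel.top = menu.bottom + 18]

menu = (x=142, y=54, w=212, h=111)
violated soft preferences: 19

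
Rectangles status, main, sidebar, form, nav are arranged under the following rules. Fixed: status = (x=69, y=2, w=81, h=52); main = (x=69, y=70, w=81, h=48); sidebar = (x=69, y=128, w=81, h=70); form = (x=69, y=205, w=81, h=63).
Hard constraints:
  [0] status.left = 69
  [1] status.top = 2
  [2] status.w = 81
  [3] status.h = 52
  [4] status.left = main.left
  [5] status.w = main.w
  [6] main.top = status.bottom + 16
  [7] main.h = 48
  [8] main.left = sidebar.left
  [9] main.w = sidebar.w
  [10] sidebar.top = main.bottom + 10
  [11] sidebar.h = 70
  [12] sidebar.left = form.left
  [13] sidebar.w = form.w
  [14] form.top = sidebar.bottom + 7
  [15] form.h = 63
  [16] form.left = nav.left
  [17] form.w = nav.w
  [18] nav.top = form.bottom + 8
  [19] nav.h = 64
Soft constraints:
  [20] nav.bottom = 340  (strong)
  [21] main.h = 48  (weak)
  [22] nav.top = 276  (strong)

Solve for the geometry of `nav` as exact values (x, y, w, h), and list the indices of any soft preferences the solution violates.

nav = (x=69, y=276, w=81, h=64)
violated soft preferences: none

1. nav.x = 69  [form.left = nav.left]
2. nav.w = 81  [form.w = nav.w]
3. nav.y = 276  [nav.top = form.bottom + 8]
4. nav.h = 64  [nav.h = 64]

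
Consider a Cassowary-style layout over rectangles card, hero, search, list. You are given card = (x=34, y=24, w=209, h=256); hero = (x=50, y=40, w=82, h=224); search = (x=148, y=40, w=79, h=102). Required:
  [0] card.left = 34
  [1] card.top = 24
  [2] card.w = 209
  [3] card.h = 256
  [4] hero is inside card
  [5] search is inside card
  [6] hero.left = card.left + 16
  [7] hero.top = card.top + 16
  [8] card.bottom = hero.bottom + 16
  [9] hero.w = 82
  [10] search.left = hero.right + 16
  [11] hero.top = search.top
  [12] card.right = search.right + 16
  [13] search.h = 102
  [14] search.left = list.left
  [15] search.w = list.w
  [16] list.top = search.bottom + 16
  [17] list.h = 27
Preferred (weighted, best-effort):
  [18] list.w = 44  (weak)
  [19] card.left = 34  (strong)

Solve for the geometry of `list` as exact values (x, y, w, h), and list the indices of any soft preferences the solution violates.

list = (x=148, y=158, w=79, h=27)
violated soft preferences: 18

1. list.x = 148  [search.left = list.left]
2. list.w = 79  [search.w = list.w]
3. list.y = 158  [list.top = search.bottom + 16]
4. list.h = 27  [list.h = 27]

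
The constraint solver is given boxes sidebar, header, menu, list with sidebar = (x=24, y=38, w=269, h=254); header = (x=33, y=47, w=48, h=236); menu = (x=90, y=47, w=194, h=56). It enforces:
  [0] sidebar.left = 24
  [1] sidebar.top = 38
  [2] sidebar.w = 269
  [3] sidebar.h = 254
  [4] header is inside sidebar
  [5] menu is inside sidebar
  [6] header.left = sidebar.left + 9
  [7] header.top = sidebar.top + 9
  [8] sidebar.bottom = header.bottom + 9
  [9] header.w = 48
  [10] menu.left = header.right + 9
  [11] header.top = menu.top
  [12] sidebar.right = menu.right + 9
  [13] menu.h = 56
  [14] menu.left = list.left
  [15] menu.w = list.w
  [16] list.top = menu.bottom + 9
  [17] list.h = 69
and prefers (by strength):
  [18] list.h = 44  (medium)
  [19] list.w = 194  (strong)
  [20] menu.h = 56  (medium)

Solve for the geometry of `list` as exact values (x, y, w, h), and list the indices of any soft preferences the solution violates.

list = (x=90, y=112, w=194, h=69)
violated soft preferences: 18

1. list.x = 90  [menu.left = list.left]
2. list.w = 194  [menu.w = list.w]
3. list.y = 112  [list.top = menu.bottom + 9]
4. list.h = 69  [list.h = 69]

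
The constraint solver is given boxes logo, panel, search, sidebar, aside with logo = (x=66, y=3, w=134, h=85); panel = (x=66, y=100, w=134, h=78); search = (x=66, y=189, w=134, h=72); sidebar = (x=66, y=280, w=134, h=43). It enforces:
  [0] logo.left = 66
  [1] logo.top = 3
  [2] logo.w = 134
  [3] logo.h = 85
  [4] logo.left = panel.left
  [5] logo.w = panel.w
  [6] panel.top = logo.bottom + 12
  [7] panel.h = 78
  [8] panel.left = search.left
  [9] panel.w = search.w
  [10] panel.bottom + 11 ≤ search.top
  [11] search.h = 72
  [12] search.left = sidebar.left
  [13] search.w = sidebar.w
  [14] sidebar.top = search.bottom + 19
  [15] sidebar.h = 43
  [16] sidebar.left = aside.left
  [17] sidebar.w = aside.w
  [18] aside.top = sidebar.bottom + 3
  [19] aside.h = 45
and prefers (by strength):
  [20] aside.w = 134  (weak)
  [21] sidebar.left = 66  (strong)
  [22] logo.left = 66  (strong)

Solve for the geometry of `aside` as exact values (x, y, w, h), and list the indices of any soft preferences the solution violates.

1. aside.x = 66  [sidebar.left = aside.left]
2. aside.w = 134  [sidebar.w = aside.w]
3. aside.y = 326  [aside.top = sidebar.bottom + 3]
4. aside.h = 45  [aside.h = 45]

aside = (x=66, y=326, w=134, h=45)
violated soft preferences: none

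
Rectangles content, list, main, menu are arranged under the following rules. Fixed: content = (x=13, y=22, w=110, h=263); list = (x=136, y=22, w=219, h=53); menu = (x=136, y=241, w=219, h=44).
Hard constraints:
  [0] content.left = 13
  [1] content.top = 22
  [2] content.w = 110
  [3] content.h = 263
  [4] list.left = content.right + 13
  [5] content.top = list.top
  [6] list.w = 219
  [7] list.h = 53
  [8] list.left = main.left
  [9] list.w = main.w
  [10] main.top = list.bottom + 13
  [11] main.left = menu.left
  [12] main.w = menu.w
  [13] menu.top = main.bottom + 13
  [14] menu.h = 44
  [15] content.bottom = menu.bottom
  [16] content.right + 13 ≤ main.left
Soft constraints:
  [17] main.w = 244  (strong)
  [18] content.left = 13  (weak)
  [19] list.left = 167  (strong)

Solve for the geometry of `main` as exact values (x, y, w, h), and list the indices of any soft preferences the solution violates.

main = (x=136, y=88, w=219, h=140)
violated soft preferences: 17, 19

1. main.x = 136  [list.left = main.left]
2. main.w = 219  [list.w = main.w]
3. main.y = 88  [main.top = list.bottom + 13]
4. main.h = 140  [menu.top = main.bottom + 13]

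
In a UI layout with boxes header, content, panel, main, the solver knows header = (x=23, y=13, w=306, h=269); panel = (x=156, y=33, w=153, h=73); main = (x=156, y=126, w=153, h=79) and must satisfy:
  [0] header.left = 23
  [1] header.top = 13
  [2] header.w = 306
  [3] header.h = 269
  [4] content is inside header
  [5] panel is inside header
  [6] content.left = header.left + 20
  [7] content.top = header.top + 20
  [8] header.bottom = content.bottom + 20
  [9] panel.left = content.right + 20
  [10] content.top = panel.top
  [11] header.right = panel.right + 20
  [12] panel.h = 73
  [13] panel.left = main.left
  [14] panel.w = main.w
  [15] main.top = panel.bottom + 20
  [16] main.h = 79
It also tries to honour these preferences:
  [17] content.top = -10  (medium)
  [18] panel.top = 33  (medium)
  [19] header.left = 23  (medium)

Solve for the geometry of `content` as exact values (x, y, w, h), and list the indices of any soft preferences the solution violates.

1. content.x = 43  [content.left = header.left + 20]
2. content.y = 33  [content.top = header.top + 20]
3. content.h = 229  [header.bottom = content.bottom + 20]
4. content.w = 93  [panel.left = content.right + 20]

content = (x=43, y=33, w=93, h=229)
violated soft preferences: 17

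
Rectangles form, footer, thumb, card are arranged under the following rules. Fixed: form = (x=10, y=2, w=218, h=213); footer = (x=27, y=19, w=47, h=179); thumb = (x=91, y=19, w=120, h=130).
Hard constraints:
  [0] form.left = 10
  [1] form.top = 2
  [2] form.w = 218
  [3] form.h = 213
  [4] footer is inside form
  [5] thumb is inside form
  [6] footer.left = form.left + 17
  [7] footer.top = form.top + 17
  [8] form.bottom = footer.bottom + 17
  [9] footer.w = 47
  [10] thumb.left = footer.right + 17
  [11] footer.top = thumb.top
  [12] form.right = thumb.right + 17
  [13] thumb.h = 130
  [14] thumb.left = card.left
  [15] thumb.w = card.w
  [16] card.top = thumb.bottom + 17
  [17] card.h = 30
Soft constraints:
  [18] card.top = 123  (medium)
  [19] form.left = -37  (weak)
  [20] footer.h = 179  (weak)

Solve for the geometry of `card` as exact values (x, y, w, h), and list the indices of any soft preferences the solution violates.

card = (x=91, y=166, w=120, h=30)
violated soft preferences: 18, 19

1. card.x = 91  [thumb.left = card.left]
2. card.w = 120  [thumb.w = card.w]
3. card.y = 166  [card.top = thumb.bottom + 17]
4. card.h = 30  [card.h = 30]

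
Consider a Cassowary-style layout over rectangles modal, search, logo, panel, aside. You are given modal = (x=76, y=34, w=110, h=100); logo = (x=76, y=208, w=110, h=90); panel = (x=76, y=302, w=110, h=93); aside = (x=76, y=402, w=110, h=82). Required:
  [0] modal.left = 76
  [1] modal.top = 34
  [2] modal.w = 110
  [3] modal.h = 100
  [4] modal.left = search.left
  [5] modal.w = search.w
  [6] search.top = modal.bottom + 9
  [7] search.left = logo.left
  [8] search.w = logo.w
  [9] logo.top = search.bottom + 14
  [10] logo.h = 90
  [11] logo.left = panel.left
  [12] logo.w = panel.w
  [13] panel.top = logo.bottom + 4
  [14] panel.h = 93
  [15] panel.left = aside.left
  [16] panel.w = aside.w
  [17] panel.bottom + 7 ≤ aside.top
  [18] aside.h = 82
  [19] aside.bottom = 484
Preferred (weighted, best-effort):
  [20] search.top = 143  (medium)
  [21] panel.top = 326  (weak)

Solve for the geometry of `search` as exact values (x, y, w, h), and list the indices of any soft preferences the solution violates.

1. search.x = 76  [modal.left = search.left]
2. search.w = 110  [modal.w = search.w]
3. search.y = 143  [search.top = modal.bottom + 9]
4. search.h = 51  [logo.top = search.bottom + 14]

search = (x=76, y=143, w=110, h=51)
violated soft preferences: 21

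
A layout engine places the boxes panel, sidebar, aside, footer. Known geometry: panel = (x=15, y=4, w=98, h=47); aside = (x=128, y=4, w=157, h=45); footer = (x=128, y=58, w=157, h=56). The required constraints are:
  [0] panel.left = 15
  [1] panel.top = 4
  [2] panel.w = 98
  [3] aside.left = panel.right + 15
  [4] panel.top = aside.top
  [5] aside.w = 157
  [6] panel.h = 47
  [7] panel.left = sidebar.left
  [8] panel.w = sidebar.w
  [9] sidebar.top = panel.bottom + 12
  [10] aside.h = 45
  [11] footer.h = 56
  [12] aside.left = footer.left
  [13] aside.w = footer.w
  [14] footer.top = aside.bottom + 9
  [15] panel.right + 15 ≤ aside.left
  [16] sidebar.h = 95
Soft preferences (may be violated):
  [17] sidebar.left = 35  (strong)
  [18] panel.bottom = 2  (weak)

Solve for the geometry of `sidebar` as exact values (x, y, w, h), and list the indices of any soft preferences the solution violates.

sidebar = (x=15, y=63, w=98, h=95)
violated soft preferences: 17, 18

1. sidebar.x = 15  [panel.left = sidebar.left]
2. sidebar.w = 98  [panel.w = sidebar.w]
3. sidebar.y = 63  [sidebar.top = panel.bottom + 12]
4. sidebar.h = 95  [sidebar.h = 95]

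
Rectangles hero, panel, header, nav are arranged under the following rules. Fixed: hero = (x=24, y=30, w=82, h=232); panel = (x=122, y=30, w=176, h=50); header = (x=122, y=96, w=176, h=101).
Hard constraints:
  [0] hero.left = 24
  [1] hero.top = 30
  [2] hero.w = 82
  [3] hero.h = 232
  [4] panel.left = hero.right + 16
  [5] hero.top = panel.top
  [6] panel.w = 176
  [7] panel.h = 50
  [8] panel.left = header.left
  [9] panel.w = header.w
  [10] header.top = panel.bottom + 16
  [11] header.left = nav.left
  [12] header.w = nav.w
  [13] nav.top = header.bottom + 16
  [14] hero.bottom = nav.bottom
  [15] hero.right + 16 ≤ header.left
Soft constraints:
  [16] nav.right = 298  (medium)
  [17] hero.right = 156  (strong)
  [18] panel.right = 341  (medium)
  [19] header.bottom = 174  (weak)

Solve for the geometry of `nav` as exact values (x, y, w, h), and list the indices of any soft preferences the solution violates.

1. nav.x = 122  [header.left = nav.left]
2. nav.w = 176  [header.w = nav.w]
3. nav.y = 213  [nav.top = header.bottom + 16]
4. nav.h = 49  [hero.bottom = nav.bottom]

nav = (x=122, y=213, w=176, h=49)
violated soft preferences: 17, 18, 19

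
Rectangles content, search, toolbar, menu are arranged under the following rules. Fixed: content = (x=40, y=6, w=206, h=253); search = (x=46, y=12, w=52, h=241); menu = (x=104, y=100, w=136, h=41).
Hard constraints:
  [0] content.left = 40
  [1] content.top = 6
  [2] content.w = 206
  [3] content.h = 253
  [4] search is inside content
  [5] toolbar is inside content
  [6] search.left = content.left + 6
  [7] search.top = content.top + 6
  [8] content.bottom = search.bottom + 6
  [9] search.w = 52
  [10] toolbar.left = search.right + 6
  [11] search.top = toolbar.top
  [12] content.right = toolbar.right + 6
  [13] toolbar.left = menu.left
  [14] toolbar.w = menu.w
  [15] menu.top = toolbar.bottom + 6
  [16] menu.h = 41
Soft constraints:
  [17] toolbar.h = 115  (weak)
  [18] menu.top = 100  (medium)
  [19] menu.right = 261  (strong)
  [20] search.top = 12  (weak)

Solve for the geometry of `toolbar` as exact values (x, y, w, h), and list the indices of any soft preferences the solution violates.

toolbar = (x=104, y=12, w=136, h=82)
violated soft preferences: 17, 19

1. toolbar.x = 104  [toolbar.left = search.right + 6]
2. toolbar.y = 12  [search.top = toolbar.top]
3. toolbar.w = 136  [content.right = toolbar.right + 6]
4. toolbar.h = 82  [menu.top = toolbar.bottom + 6]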